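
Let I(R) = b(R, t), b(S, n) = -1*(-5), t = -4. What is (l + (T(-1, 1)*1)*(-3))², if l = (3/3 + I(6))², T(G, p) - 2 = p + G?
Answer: 900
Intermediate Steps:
T(G, p) = 2 + G + p (T(G, p) = 2 + (p + G) = 2 + (G + p) = 2 + G + p)
b(S, n) = 5
I(R) = 5
l = 36 (l = (3/3 + 5)² = (3*(⅓) + 5)² = (1 + 5)² = 6² = 36)
(l + (T(-1, 1)*1)*(-3))² = (36 + ((2 - 1 + 1)*1)*(-3))² = (36 + (2*1)*(-3))² = (36 + 2*(-3))² = (36 - 6)² = 30² = 900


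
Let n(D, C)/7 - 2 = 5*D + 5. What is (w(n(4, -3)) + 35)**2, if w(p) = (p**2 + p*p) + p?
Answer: 5136015556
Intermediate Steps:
n(D, C) = 49 + 35*D (n(D, C) = 14 + 7*(5*D + 5) = 14 + 7*(5 + 5*D) = 14 + (35 + 35*D) = 49 + 35*D)
w(p) = p + 2*p**2 (w(p) = (p**2 + p**2) + p = 2*p**2 + p = p + 2*p**2)
(w(n(4, -3)) + 35)**2 = ((49 + 35*4)*(1 + 2*(49 + 35*4)) + 35)**2 = ((49 + 140)*(1 + 2*(49 + 140)) + 35)**2 = (189*(1 + 2*189) + 35)**2 = (189*(1 + 378) + 35)**2 = (189*379 + 35)**2 = (71631 + 35)**2 = 71666**2 = 5136015556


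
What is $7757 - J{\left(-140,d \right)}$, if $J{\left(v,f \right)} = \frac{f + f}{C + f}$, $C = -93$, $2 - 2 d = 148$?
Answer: $\frac{643758}{83} \approx 7756.1$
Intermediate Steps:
$d = -73$ ($d = 1 - 74 = -73$)
$J{\left(v,f \right)} = \frac{2 f}{-93 + f}$ ($J{\left(v,f \right)} = \frac{f + f}{-93 + f} = \frac{2 f}{-93 + f}$)
$7757 - J{\left(-140,d \right)} = 7757 - 2 \left(-73\right) \frac{1}{-93 - 73} = 7757 - 2 \left(-73\right) \frac{1}{-166} = 7757 - 2 \left(-73\right) \left(- \frac{1}{166}\right) = 7757 - \frac{73}{83} = \frac{643758}{83}$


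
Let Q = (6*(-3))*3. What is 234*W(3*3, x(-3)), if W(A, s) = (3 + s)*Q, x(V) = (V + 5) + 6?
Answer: -138996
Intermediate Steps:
x(V) = 11 + V (x(V) = (5 + V) + 6 = 11 + V)
Q = -54 (Q = -18*3 = -54)
W(A, s) = -162 - 54*s (W(A, s) = (3 + s)*(-54) = -162 - 54*s)
234*W(3*3, x(-3)) = 234*(-162 - 54*(11 - 3)) = 234*(-162 - 54*8) = 234*(-162 - 432) = 234*(-594) = -138996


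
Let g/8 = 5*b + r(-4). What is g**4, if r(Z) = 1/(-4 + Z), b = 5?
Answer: 1568239201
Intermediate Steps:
g = 199 (g = 8*(5*5 + 1/(-4 - 4)) = 8*(25 + 1/(-8)) = 8*(25 - 1/8) = 8*(199/8) = 199)
g**4 = 199**4 = 1568239201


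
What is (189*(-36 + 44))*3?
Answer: 4536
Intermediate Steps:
(189*(-36 + 44))*3 = (189*8)*3 = 1512*3 = 4536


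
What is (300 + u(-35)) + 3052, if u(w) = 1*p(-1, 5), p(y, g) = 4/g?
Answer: 16764/5 ≈ 3352.8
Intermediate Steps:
u(w) = ⅘ (u(w) = 1*(4/5) = 1*(4*(⅕)) = 1*(⅘) = ⅘)
(300 + u(-35)) + 3052 = (300 + ⅘) + 3052 = 1504/5 + 3052 = 16764/5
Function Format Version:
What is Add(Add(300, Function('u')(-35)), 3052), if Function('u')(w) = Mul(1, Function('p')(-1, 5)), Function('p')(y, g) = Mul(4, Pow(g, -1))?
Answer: Rational(16764, 5) ≈ 3352.8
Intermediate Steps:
Function('u')(w) = Rational(4, 5) (Function('u')(w) = Mul(1, Mul(4, Pow(5, -1))) = Mul(1, Mul(4, Rational(1, 5))) = Mul(1, Rational(4, 5)) = Rational(4, 5))
Add(Add(300, Function('u')(-35)), 3052) = Add(Add(300, Rational(4, 5)), 3052) = Add(Rational(1504, 5), 3052) = Rational(16764, 5)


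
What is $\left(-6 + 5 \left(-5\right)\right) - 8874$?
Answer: $-8905$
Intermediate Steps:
$\left(-6 + 5 \left(-5\right)\right) - 8874 = \left(-6 - 25\right) - 8874 = -31 - 8874 = -8905$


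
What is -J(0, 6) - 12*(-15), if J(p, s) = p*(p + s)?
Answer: 180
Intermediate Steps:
-J(0, 6) - 12*(-15) = -0*(0 + 6) - 12*(-15) = -0*6 + 180 = -1*0 + 180 = 0 + 180 = 180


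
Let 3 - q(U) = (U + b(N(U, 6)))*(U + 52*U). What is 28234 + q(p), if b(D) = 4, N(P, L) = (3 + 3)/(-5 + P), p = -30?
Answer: -13103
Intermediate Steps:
N(P, L) = 6/(-5 + P)
q(U) = 3 - 53*U*(4 + U) (q(U) = 3 - (U + 4)*(U + 52*U) = 3 - (4 + U)*53*U = 3 - 53*U*(4 + U))
28234 + q(p) = 28234 + (3 - 212*(-30) - 53*(-30)**2) = 28234 + (3 + 6360 - 53*900) = 28234 + (3 + 6360 - 47700) = 28234 - 41337 = -13103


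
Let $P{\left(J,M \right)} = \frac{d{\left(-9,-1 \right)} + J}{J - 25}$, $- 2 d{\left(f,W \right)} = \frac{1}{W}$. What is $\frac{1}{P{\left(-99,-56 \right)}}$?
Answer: $\frac{248}{197} \approx 1.2589$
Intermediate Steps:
$d{\left(f,W \right)} = - \frac{1}{2 W}$
$P{\left(J,M \right)} = \frac{\frac{1}{2} + J}{-25 + J}$ ($P{\left(J,M \right)} = \frac{- \frac{1}{2 \left(-1\right)} + J}{J - 25} = \frac{\left(- \frac{1}{2}\right) \left(-1\right) + J}{-25 + J} = \frac{\frac{1}{2} + J}{-25 + J}$)
$\frac{1}{P{\left(-99,-56 \right)}} = \frac{1}{\frac{1}{-25 - 99} \left(\frac{1}{2} - 99\right)} = \frac{1}{\frac{1}{-124} \left(- \frac{197}{2}\right)} = \frac{1}{\left(- \frac{1}{124}\right) \left(- \frac{197}{2}\right)} = \frac{1}{\frac{197}{248}} = \frac{248}{197}$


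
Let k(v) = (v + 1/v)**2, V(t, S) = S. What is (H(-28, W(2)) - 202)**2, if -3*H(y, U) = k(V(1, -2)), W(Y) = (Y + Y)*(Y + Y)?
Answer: 5997601/144 ≈ 41650.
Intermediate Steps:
W(Y) = 4*Y**2 (W(Y) = (2*Y)*(2*Y) = 4*Y**2)
H(y, U) = -25/12 (H(y, U) = -(1 + (-2)**2)**2/(3*(-2)**2) = -(1 + 4)**2/12 = -5**2/12 = -25/12)
(H(-28, W(2)) - 202)**2 = (-25/12 - 202)**2 = (-2449/12)**2 = 5997601/144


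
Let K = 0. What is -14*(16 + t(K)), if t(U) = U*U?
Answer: -224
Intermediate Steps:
t(U) = U**2
-14*(16 + t(K)) = -14*(16 + 0**2) = -14*(16 + 0) = -14*16 = -224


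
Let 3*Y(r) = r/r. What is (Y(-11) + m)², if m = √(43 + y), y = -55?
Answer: -107/9 + 4*I*√3/3 ≈ -11.889 + 2.3094*I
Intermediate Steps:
Y(r) = ⅓ (Y(r) = (r/r)/3 = (⅓)*1 = ⅓)
m = 2*I*√3 (m = √(43 - 55) = √(-12) = 2*I*√3 ≈ 3.4641*I)
(Y(-11) + m)² = (⅓ + 2*I*√3)²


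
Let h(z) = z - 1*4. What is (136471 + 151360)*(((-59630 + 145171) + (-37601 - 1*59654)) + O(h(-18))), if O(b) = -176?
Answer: -3422310590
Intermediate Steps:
h(z) = -4 + z (h(z) = z - 4 = -4 + z)
(136471 + 151360)*(((-59630 + 145171) + (-37601 - 1*59654)) + O(h(-18))) = (136471 + 151360)*(((-59630 + 145171) + (-37601 - 1*59654)) - 176) = 287831*((85541 + (-37601 - 59654)) - 176) = 287831*((85541 - 97255) - 176) = 287831*(-11714 - 176) = 287831*(-11890) = -3422310590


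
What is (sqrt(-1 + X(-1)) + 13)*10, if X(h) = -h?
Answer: 130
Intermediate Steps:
(sqrt(-1 + X(-1)) + 13)*10 = (sqrt(-1 - 1*(-1)) + 13)*10 = (sqrt(-1 + 1) + 13)*10 = (sqrt(0) + 13)*10 = (0 + 13)*10 = 13*10 = 130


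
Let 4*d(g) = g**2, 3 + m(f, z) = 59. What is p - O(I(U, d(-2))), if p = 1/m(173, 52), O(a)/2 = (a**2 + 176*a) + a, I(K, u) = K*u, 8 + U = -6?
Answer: 255585/56 ≈ 4564.0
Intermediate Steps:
U = -14 (U = -8 - 6 = -14)
m(f, z) = 56 (m(f, z) = -3 + 59 = 56)
d(g) = g**2/4
O(a) = 2*a**2 + 354*a (O(a) = 2*((a**2 + 176*a) + a) = 2*(a**2 + 177*a) = 2*a**2 + 354*a)
p = 1/56 ≈ 0.017857
p - O(I(U, d(-2))) = 1/56 - 2*(-7*(-2)**2/2)*(177 - 7*(-2)**2/2) = 1/56 - 2*(-7*4/2)*(177 - 7*4/2) = 1/56 - 2*(-14*1)*(177 - 14*1) = 1/56 - 2*(-14)*(177 - 14) = 1/56 - 2*(-14)*163 = 1/56 - 1*(-4564) = 1/56 + 4564 = 255585/56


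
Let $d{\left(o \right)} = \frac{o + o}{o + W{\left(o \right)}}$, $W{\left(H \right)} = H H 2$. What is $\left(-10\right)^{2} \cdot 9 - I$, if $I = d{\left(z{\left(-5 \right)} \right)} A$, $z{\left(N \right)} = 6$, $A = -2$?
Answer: $\frac{11704}{13} \approx 900.31$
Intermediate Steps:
$W{\left(H \right)} = 2 H^{2}$ ($W{\left(H \right)} = H^{2} \cdot 2 = 2 H^{2}$)
$d{\left(o \right)} = \frac{2 o}{o + 2 o^{2}}$ ($d{\left(o \right)} = \frac{o + o}{o + 2 o^{2}} = \frac{2 o}{o + 2 o^{2}}$)
$I = - \frac{4}{13}$ ($I = \frac{2}{1 + 2 \cdot 6} \left(-2\right) = \frac{2}{1 + 12} \left(-2\right) = \frac{2}{13} \left(-2\right) = - \frac{4}{13} \approx -0.30769$)
$\left(-10\right)^{2} \cdot 9 - I = \left(-10\right)^{2} \cdot 9 - - \frac{4}{13} = 100 \cdot 9 + \frac{4}{13} = 900 + \frac{4}{13} = \frac{11704}{13}$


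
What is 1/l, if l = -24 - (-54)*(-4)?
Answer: -1/240 ≈ -0.0041667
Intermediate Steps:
l = -240 (l = -24 - 6*36 = -24 - 216 = -240)
1/l = 1/(-240) = -1/240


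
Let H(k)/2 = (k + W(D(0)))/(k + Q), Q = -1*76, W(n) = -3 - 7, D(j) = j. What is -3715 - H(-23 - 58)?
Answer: -583437/157 ≈ -3716.2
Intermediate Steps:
W(n) = -10
Q = -76
H(k) = 2*(-10 + k)/(-76 + k) (H(k) = 2*((k - 10)/(k - 76)) = 2*((-10 + k)/(-76 + k)) = 2*(-10 + k)/(-76 + k))
-3715 - H(-23 - 58) = -3715 - 2*(-10 + (-23 - 58))/(-76 + (-23 - 58)) = -3715 - 2*(-10 - 81)/(-76 - 81) = -3715 - 2*(-91)/(-157) = -3715 - 2*(-1)*(-91)/157 = -3715 - 1*182/157 = -3715 - 182/157 = -583437/157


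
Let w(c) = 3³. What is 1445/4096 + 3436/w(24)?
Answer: 14112871/110592 ≈ 127.61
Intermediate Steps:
w(c) = 27
1445/4096 + 3436/w(24) = 1445/4096 + 3436/27 = 14112871/110592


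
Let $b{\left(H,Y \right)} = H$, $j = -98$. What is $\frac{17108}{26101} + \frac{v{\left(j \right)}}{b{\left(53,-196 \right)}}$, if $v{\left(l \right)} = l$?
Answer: $- \frac{1651174}{1383353} \approx -1.1936$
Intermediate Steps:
$\frac{17108}{26101} + \frac{v{\left(j \right)}}{b{\left(53,-196 \right)}} = \frac{17108}{26101} - \frac{98}{53} = - \frac{1651174}{1383353}$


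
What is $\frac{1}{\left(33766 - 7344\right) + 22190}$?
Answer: $\frac{1}{48612} \approx 2.0571 \cdot 10^{-5}$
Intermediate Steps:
$\frac{1}{\left(33766 - 7344\right) + 22190} = \frac{1}{26422 + 22190} = \frac{1}{48612}$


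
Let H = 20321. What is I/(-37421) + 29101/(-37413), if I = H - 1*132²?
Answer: -1197373982/1400031873 ≈ -0.85525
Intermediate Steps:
I = 2897 (I = 20321 - 1*132² = 20321 - 1*17424 = 20321 - 17424 = 2897)
I/(-37421) + 29101/(-37413) = 2897/(-37421) + 29101/(-37413) = 2897*(-1/37421) + 29101*(-1/37413) = -2897/37421 - 29101/37413 = -1197373982/1400031873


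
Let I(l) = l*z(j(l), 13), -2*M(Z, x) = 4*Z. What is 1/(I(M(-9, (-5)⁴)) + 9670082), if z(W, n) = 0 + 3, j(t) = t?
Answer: 1/9670136 ≈ 1.0341e-7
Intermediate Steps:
z(W, n) = 3
M(Z, x) = -2*Z
I(l) = 3*l (I(l) = l*3 = 3*l)
1/(I(M(-9, (-5)⁴)) + 9670082) = 1/(3*(-2*(-9)) + 9670082) = 1/(3*18 + 9670082) = 1/(54 + 9670082) = 1/9670136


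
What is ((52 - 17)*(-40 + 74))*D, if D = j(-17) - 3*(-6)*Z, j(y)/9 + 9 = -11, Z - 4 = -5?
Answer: -235620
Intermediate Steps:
Z = -1 (Z = 4 - 5 = -1)
j(y) = -180 (j(y) = -81 + 9*(-11) = -81 - 99 = -180)
D = -198 (D = -180 - 3*(-6)*(-1) = -180 - (-18)*(-1) = -180 - 1*18 = -180 - 18 = -198)
((52 - 17)*(-40 + 74))*D = ((52 - 17)*(-40 + 74))*(-198) = (35*34)*(-198) = 1190*(-198) = -235620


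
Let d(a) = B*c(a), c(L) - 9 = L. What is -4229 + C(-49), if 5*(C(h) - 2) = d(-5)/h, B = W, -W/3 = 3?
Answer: -1035579/245 ≈ -4226.9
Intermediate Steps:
c(L) = 9 + L
W = -9 (W = -3*3 = -9)
B = -9
d(a) = -81 - 9*a (d(a) = -9*(9 + a) = -81 - 9*a)
C(h) = 2 - 36/(5*h) (C(h) = 2 + ((-81 - 9*(-5))/h)/5 = 2 + ((-81 + 45)/h)/5 = 2 + (-36/h)/5 = 2 - 36/(5*h))
-4229 + C(-49) = -4229 + (2 - 36/5/(-49)) = -4229 + (2 - 36/5*(-1/49)) = -4229 + (2 + 36/245) = -4229 + 526/245 = -1035579/245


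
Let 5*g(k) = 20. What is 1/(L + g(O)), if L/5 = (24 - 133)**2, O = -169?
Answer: 1/59409 ≈ 1.6832e-5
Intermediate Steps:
g(k) = 4 (g(k) = (1/5)*20 = 4)
L = 59405 (L = 5*(24 - 133)**2 = 5*(-109)**2 = 5*11881 = 59405)
1/(L + g(O)) = 1/(59405 + 4) = 1/59409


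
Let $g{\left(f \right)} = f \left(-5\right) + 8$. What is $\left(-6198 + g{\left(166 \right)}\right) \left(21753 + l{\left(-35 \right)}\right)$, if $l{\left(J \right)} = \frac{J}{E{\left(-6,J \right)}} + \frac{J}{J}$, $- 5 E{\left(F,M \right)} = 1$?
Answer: $-153941580$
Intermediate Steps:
$E{\left(F,M \right)} = - \frac{1}{5}$ ($E{\left(F,M \right)} = \left(- \frac{1}{5}\right) 1 = - \frac{1}{5}$)
$g{\left(f \right)} = 8 - 5 f$ ($g{\left(f \right)} = - 5 f + 8 = 8 - 5 f$)
$l{\left(J \right)} = 1 - 5 J$ ($l{\left(J \right)} = \frac{J}{- \frac{1}{5}} + \frac{J}{J} = J \left(-5\right) + 1 = - 5 J + 1 = 1 - 5 J$)
$\left(-6198 + g{\left(166 \right)}\right) \left(21753 + l{\left(-35 \right)}\right) = \left(-6198 + \left(8 - 830\right)\right) \left(21753 + \left(1 - -175\right)\right) = \left(-6198 + \left(8 - 830\right)\right) \left(21753 + \left(1 + 175\right)\right) = \left(-6198 - 822\right) \left(21753 + 176\right) = \left(-7020\right) 21929 = -153941580$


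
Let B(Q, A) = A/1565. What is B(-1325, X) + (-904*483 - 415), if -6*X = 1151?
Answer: -4103872481/9390 ≈ -4.3705e+5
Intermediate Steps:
X = -1151/6 (X = -⅙*1151 = -1151/6 ≈ -191.83)
B(Q, A) = A/1565 (B(Q, A) = A*(1/1565) = A/1565)
B(-1325, X) + (-904*483 - 415) = (1/1565)*(-1151/6) + (-904*483 - 415) = -1151/9390 + (-436632 - 415) = -1151/9390 - 437047 = -4103872481/9390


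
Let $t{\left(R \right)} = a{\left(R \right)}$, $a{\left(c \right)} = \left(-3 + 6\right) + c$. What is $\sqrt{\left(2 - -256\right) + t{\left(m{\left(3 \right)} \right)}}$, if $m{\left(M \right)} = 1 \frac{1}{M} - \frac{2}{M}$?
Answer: $\frac{\sqrt{2346}}{3} \approx 16.145$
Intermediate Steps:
$m{\left(M \right)} = - \frac{1}{M}$ ($m{\left(M \right)} = \frac{1}{M} - \frac{2}{M} = - \frac{1}{M}$)
$a{\left(c \right)} = 3 + c$
$t{\left(R \right)} = 3 + R$
$\sqrt{\left(2 - -256\right) + t{\left(m{\left(3 \right)} \right)}} = \sqrt{\left(2 - -256\right) + \left(3 - \frac{1}{3}\right)} = \sqrt{\left(2 + 256\right) + \left(3 - \frac{1}{3}\right)} = \sqrt{258 + \left(3 - \frac{1}{3}\right)} = \sqrt{258 + \frac{8}{3}} = \sqrt{\frac{782}{3}} = \frac{\sqrt{2346}}{3}$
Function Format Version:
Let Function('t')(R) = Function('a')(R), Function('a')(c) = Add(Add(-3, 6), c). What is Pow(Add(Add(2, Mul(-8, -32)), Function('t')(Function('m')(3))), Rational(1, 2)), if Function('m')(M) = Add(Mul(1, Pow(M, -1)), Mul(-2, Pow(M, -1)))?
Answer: Mul(Rational(1, 3), Pow(2346, Rational(1, 2))) ≈ 16.145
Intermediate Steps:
Function('m')(M) = Mul(-1, Pow(M, -1)) (Function('m')(M) = Add(Pow(M, -1), Mul(-2, Pow(M, -1))) = Mul(-1, Pow(M, -1)))
Function('a')(c) = Add(3, c)
Function('t')(R) = Add(3, R)
Pow(Add(Add(2, Mul(-8, -32)), Function('t')(Function('m')(3))), Rational(1, 2)) = Pow(Add(Add(2, Mul(-8, -32)), Add(3, Mul(-1, Pow(3, -1)))), Rational(1, 2)) = Pow(Add(Add(2, 256), Add(3, Mul(-1, Rational(1, 3)))), Rational(1, 2)) = Pow(Add(258, Add(3, Rational(-1, 3))), Rational(1, 2)) = Pow(Add(258, Rational(8, 3)), Rational(1, 2)) = Pow(Rational(782, 3), Rational(1, 2)) = Mul(Rational(1, 3), Pow(2346, Rational(1, 2)))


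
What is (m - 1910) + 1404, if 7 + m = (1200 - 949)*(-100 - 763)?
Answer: -217126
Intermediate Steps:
m = -216620 (m = -7 + (1200 - 949)*(-100 - 763) = -7 + 251*(-863) = -7 - 216613 = -216620)
(m - 1910) + 1404 = (-216620 - 1910) + 1404 = -218530 + 1404 = -217126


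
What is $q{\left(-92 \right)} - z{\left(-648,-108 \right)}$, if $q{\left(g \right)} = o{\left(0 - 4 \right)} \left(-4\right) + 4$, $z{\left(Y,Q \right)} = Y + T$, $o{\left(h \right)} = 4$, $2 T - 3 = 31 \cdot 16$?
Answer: $\frac{773}{2} \approx 386.5$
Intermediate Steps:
$T = \frac{499}{2}$ ($T = \frac{3}{2} + \frac{31 \cdot 16}{2} = \frac{3}{2} + \frac{1}{2} \cdot 496 = \frac{3}{2} + 248 = \frac{499}{2} \approx 249.5$)
$z{\left(Y,Q \right)} = \frac{499}{2} + Y$ ($z{\left(Y,Q \right)} = Y + \frac{499}{2} = \frac{499}{2} + Y$)
$q{\left(g \right)} = -12$ ($q{\left(g \right)} = 4 \left(-4\right) + 4 = -16 + 4 = -12$)
$q{\left(-92 \right)} - z{\left(-648,-108 \right)} = -12 - \left(\frac{499}{2} - 648\right) = -12 - - \frac{797}{2} = -12 + \frac{797}{2} = \frac{773}{2}$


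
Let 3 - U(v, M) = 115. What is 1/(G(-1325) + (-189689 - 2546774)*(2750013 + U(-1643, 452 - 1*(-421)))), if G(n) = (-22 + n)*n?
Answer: -1/7525000555388 ≈ -1.3289e-13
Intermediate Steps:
U(v, M) = -112 (U(v, M) = 3 - 1*115 = 3 - 115 = -112)
G(n) = n*(-22 + n)
1/(G(-1325) + (-189689 - 2546774)*(2750013 + U(-1643, 452 - 1*(-421)))) = 1/(-1325*(-22 - 1325) + (-189689 - 2546774)*(2750013 - 112)) = 1/(-1325*(-1347) - 2736463*2749901) = 1/(1784775 - 7525002340163) = 1/(-7525000555388) = -1/7525000555388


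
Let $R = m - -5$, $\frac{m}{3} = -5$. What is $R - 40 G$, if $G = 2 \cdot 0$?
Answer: $-10$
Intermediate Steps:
$m = -15$ ($m = 3 \left(-5\right) = -15$)
$G = 0$
$R = -10$ ($R = -15 - -5 = -15 + 5 = -10$)
$R - 40 G = -10 - 0 = -10 + 0 = -10$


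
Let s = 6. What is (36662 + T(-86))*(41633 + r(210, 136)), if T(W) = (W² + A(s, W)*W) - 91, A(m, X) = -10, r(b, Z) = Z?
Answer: 1872378963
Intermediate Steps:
T(W) = -91 + W² - 10*W (T(W) = (W² - 10*W) - 91 = -91 + W² - 10*W)
(36662 + T(-86))*(41633 + r(210, 136)) = (36662 + (-91 + (-86)² - 10*(-86)))*(41633 + 136) = (36662 + (-91 + 7396 + 860))*41769 = (36662 + 8165)*41769 = 44827*41769 = 1872378963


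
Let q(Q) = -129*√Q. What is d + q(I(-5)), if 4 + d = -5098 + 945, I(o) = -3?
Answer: -4157 - 129*I*√3 ≈ -4157.0 - 223.43*I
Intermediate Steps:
d = -4157 (d = -4 + (-5098 + 945) = -4 - 4153 = -4157)
d + q(I(-5)) = -4157 - 129*I*√3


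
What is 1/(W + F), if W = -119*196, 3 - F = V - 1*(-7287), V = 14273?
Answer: -1/44881 ≈ -2.2281e-5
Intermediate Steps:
F = -21557 (F = 3 - (14273 - 1*(-7287)) = 3 - (14273 + 7287) = 3 - 1*21560 = 3 - 21560 = -21557)
W = -23324
1/(W + F) = 1/(-23324 - 21557) = 1/(-44881) = -1/44881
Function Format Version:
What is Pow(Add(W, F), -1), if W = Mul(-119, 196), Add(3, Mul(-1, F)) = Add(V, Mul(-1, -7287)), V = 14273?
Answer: Rational(-1, 44881) ≈ -2.2281e-5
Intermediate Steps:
F = -21557 (F = Add(3, Mul(-1, Add(14273, Mul(-1, -7287)))) = Add(3, Mul(-1, Add(14273, 7287))) = Add(3, Mul(-1, 21560)) = Add(3, -21560) = -21557)
W = -23324
Pow(Add(W, F), -1) = Pow(Add(-23324, -21557), -1) = Pow(-44881, -1) = Rational(-1, 44881)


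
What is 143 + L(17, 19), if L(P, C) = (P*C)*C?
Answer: 6280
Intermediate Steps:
L(P, C) = P*C² (L(P, C) = (C*P)*C = P*C²)
143 + L(17, 19) = 143 + 17*19² = 143 + 17*361 = 143 + 6137 = 6280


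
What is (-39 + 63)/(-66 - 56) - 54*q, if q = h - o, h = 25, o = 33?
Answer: 26340/61 ≈ 431.80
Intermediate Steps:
q = -8 (q = 25 - 1*33 = 25 - 33 = -8)
(-39 + 63)/(-66 - 56) - 54*q = (-39 + 63)/(-66 - 56) - 54*(-8) = 24/(-122) + 432 = 24*(-1/122) + 432 = -12/61 + 432 = 26340/61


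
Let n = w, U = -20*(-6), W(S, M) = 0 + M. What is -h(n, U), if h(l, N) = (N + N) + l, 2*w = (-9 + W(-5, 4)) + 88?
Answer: -563/2 ≈ -281.50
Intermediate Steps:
W(S, M) = M
w = 83/2 (w = ((-9 + 4) + 88)/2 = (-5 + 88)/2 = (½)*83 = 83/2 ≈ 41.500)
U = 120
n = 83/2 ≈ 41.500
h(l, N) = l + 2*N (h(l, N) = 2*N + l = l + 2*N)
-h(n, U) = -(83/2 + 2*120) = -(83/2 + 240) = -1*563/2 = -563/2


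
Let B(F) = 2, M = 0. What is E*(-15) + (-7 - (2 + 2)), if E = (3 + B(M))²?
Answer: -386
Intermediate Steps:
E = 25 (E = (3 + 2)² = 5² = 25)
E*(-15) + (-7 - (2 + 2)) = 25*(-15) + (-7 - (2 + 2)) = -375 + (-7 - 4) = -375 - 11 = -386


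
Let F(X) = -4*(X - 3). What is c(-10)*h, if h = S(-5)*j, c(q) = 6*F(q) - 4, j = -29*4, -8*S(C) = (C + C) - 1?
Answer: -49126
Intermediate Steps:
S(C) = ⅛ - C/4 (S(C) = -((C + C) - 1)/8 = -(2*C - 1)/8 = -(-1 + 2*C)/8 = ⅛ - C/4)
j = -116
F(X) = 12 - 4*X (F(X) = -4*(-3 + X) = 12 - 4*X)
c(q) = 68 - 24*q (c(q) = 6*(12 - 4*q) - 4 = (72 - 24*q) - 4 = 68 - 24*q)
h = -319/2 (h = (⅛ - ¼*(-5))*(-116) = (⅛ + 5/4)*(-116) = (11/8)*(-116) = -319/2 ≈ -159.50)
c(-10)*h = (68 - 24*(-10))*(-319/2) = (68 + 240)*(-319/2) = 308*(-319/2) = -49126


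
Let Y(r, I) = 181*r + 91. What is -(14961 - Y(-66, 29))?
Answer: -26816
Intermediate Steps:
Y(r, I) = 91 + 181*r
-(14961 - Y(-66, 29)) = -(14961 - (91 + 181*(-66))) = -(14961 - (91 - 11946)) = -(14961 - 1*(-11855)) = -(14961 + 11855) = -1*26816 = -26816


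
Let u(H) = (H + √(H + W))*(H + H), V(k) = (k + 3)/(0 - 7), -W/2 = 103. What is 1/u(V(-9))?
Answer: 49/20176 - 49*I*√2513/60528 ≈ 0.0024286 - 0.040582*I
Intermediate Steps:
W = -206 (W = -2*103 = -206)
V(k) = -3/7 - k/7 (V(k) = (3 + k)/(-7) = (3 + k)*(-⅐) = -3/7 - k/7)
u(H) = 2*H*(H + √(-206 + H)) (u(H) = (H + √(H - 206))*(H + H) = (H + √(-206 + H))*(2*H) = 2*H*(H + √(-206 + H)))
1/u(V(-9)) = 1/(2*(-3/7 - ⅐*(-9))*((-3/7 - ⅐*(-9)) + √(-206 + (-3/7 - ⅐*(-9))))) = 1/(2*(-3/7 + 9/7)*((-3/7 + 9/7) + √(-206 + (-3/7 + 9/7)))) = 1/(2*(6/7)*(6/7 + √(-206 + 6/7))) = 1/(2*(6/7)*(6/7 + √(-1436/7))) = 1/(2*(6/7)*(6/7 + 2*I*√2513/7)) = 1/(72/49 + 24*I*√2513/49)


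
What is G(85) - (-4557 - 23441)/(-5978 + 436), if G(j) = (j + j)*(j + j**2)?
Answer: 3443507701/2771 ≈ 1.2427e+6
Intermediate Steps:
G(j) = 2*j*(j + j**2) (G(j) = (2*j)*(j + j**2) = 2*j*(j + j**2))
G(85) - (-4557 - 23441)/(-5978 + 436) = 2*85**2*(1 + 85) - (-4557 - 23441)/(-5978 + 436) = 2*7225*86 - (-27998)/(-5542) = 1242700 - (-27998)*(-1)/5542 = 1242700 - 1*13999/2771 = 1242700 - 13999/2771 = 3443507701/2771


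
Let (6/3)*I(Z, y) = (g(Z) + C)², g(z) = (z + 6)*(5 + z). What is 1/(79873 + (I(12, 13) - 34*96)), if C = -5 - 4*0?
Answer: 2/243819 ≈ 8.2028e-6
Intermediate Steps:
g(z) = (5 + z)*(6 + z) (g(z) = (6 + z)*(5 + z) = (5 + z)*(6 + z))
C = -5 (C = -5 + 0 = -5)
I(Z, y) = (25 + Z² + 11*Z)²/2 (I(Z, y) = ((30 + Z² + 11*Z) - 5)²/2 = (25 + Z² + 11*Z)²/2)
1/(79873 + (I(12, 13) - 34*96)) = 1/(79873 + ((25 + 12² + 11*12)²/2 - 34*96)) = 1/(79873 + ((25 + 144 + 132)²/2 - 3264)) = 1/(79873 + ((½)*301² - 3264)) = 1/(79873 + ((½)*90601 - 3264)) = 1/(79873 + (90601/2 - 3264)) = 1/(79873 + 84073/2) = 1/(243819/2) = 2/243819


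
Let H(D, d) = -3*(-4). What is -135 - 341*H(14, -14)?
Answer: -4227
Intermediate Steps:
H(D, d) = 12
-135 - 341*H(14, -14) = -135 - 341*12 = -135 - 4092 = -4227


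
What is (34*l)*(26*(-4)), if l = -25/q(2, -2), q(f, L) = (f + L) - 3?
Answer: -88400/3 ≈ -29467.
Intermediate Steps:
q(f, L) = -3 + L + f (q(f, L) = (L + f) - 3 = -3 + L + f)
l = 25/3 (l = -25/(-3 - 2 + 2) = -25/(-3) = -25*(-1/3) = 25/3 ≈ 8.3333)
(34*l)*(26*(-4)) = (34*(25/3))*(26*(-4)) = (850/3)*(-104) = -88400/3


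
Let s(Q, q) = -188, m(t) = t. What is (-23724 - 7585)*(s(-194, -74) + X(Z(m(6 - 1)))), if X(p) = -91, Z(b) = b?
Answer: 8735211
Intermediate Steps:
(-23724 - 7585)*(s(-194, -74) + X(Z(m(6 - 1)))) = (-23724 - 7585)*(-188 - 91) = -31309*(-279) = 8735211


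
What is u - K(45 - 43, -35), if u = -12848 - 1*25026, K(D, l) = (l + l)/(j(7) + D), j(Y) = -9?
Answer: -37884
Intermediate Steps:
K(D, l) = 2*l/(-9 + D) (K(D, l) = (l + l)/(-9 + D) = (2*l)/(-9 + D) = 2*l/(-9 + D))
u = -37874 (u = -12848 - 25026 = -37874)
u - K(45 - 43, -35) = -37874 - 2*(-35)/(-9 + (45 - 43)) = -37874 - 2*(-35)/(-9 + 2) = -37874 - 2*(-35)/(-7) = -37874 - 2*(-35)*(-1)/7 = -37874 - 1*10 = -37874 - 10 = -37884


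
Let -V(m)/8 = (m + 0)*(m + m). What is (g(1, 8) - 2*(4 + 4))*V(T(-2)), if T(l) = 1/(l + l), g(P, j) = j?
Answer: 8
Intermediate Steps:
T(l) = 1/(2*l)
V(m) = -16*m**2 (V(m) = -8*(m + 0)*(m + m) = -8*m*2*m = -16*m**2)
(g(1, 8) - 2*(4 + 4))*V(T(-2)) = (8 - 2*(4 + 4))*(-16*((1/2)/(-2))**2) = (8 - 2*8)*(-16*((1/2)*(-1/2))**2) = (8 - 16)*(-16*(-1/4)**2) = -(-128)/16 = -8*(-1) = 8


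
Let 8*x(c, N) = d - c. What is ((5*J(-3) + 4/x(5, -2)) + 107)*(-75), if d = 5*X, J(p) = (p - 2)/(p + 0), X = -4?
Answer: -8554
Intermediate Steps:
J(p) = (-2 + p)/p
d = -20 (d = 5*(-4) = -20)
x(c, N) = -5/2 - c/8 (x(c, N) = (-20 - c)/8 = -5/2 - c/8)
((5*J(-3) + 4/x(5, -2)) + 107)*(-75) = ((5*((-2 - 3)/(-3)) + 4/(-5/2 - ⅛*5)) + 107)*(-75) = ((5*(-⅓*(-5)) + 4/(-5/2 - 5/8)) + 107)*(-75) = ((5*(5/3) + 4/(-25/8)) + 107)*(-75) = ((25/3 + 4*(-8/25)) + 107)*(-75) = ((25/3 - 32/25) + 107)*(-75) = (529/75 + 107)*(-75) = (8554/75)*(-75) = -8554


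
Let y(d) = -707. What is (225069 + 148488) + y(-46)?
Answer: 372850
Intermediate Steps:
(225069 + 148488) + y(-46) = (225069 + 148488) - 707 = 373557 - 707 = 372850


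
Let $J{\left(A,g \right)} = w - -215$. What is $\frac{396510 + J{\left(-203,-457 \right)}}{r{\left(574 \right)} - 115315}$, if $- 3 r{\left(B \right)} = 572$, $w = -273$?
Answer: $- \frac{1189356}{346517} \approx -3.4323$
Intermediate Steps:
$J{\left(A,g \right)} = -58$ ($J{\left(A,g \right)} = -273 - -215 = -273 + 215 = -58$)
$r{\left(B \right)} = - \frac{572}{3}$ ($r{\left(B \right)} = \left(- \frac{1}{3}\right) 572 = - \frac{572}{3}$)
$\frac{396510 + J{\left(-203,-457 \right)}}{r{\left(574 \right)} - 115315} = \frac{396510 - 58}{- \frac{572}{3} - 115315} = \frac{396452}{- \frac{346517}{3}} = 396452 \left(- \frac{3}{346517}\right) = - \frac{1189356}{346517}$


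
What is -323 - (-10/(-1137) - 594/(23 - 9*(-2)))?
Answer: -14382323/46617 ≈ -308.52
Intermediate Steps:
-323 - (-10/(-1137) - 594/(23 - 9*(-2))) = -323 - (-10*(-1/1137) - 594/(23 + 18)) = -323 - (10/1137 - 594/41) = -323 - 1*(-674968/46617) = -323 + 674968/46617 = -14382323/46617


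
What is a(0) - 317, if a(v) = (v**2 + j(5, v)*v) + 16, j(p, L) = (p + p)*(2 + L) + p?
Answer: -301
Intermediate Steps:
j(p, L) = p + 2*p*(2 + L) (j(p, L) = (2*p)*(2 + L) + p = 2*p*(2 + L) + p = p + 2*p*(2 + L))
a(v) = 16 + v**2 + v*(25 + 10*v) (a(v) = (v**2 + (5*(5 + 2*v))*v) + 16 = (v**2 + (25 + 10*v)*v) + 16 = (v**2 + v*(25 + 10*v)) + 16 = 16 + v**2 + v*(25 + 10*v))
a(0) - 317 = (16 + 11*0**2 + 25*0) - 317 = (16 + 11*0 + 0) - 317 = (16 + 0 + 0) - 317 = 16 - 317 = -301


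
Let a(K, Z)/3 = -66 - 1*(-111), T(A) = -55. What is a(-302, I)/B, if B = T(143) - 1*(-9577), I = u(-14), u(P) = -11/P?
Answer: 15/1058 ≈ 0.014178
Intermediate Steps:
I = 11/14 (I = -11/(-14) = -11*(-1/14) = 11/14 ≈ 0.78571)
a(K, Z) = 135 (a(K, Z) = 3*(-66 - 1*(-111)) = 3*(-66 + 111) = 3*45 = 135)
B = 9522 (B = -55 - 1*(-9577) = -55 + 9577 = 9522)
a(-302, I)/B = 135/9522 = 135*(1/9522) = 15/1058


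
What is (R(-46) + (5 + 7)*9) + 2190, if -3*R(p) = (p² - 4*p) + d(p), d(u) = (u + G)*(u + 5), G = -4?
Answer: 848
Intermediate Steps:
d(u) = (-4 + u)*(5 + u) (d(u) = (u - 4)*(u + 5) = (-4 + u)*(5 + u))
R(p) = 20/3 + p - 2*p²/3 (R(p) = -((p² - 4*p) + (-20 + p + p²))/3 = -(-20 - 3*p + 2*p²)/3 = 20/3 + p - 2*p²/3)
(R(-46) + (5 + 7)*9) + 2190 = ((20/3 - 46 - ⅔*(-46)²) + (5 + 7)*9) + 2190 = ((20/3 - 46 - ⅔*2116) + 12*9) + 2190 = ((20/3 - 46 - 4232/3) + 108) + 2190 = (-1450 + 108) + 2190 = -1342 + 2190 = 848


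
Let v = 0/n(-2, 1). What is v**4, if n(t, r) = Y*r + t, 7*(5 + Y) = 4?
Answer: 0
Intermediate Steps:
Y = -31/7 (Y = -5 + (1/7)*4 = -5 + 4/7 = -31/7 ≈ -4.4286)
n(t, r) = t - 31*r/7 (n(t, r) = -31*r/7 + t = t - 31*r/7)
v = 0 (v = 0/(-2 - 31/7*1) = 0/(-2 - 31/7) = 0/(-45/7) = 0*(-7/45) = 0)
v**4 = 0**4 = 0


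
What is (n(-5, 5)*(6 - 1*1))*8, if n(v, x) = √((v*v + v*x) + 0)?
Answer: 0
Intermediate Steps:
n(v, x) = √(v² + v*x) (n(v, x) = √((v² + v*x) + 0) = √(v² + v*x))
(n(-5, 5)*(6 - 1*1))*8 = (√(-5*(-5 + 5))*(6 - 1*1))*8 = (√(-5*0)*(6 - 1))*8 = (√0*5)*8 = (0*5)*8 = 0*8 = 0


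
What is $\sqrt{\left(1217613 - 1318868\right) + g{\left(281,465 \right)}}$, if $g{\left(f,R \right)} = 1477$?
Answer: $i \sqrt{99778} \approx 315.88 i$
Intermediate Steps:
$\sqrt{\left(1217613 - 1318868\right) + g{\left(281,465 \right)}} = \sqrt{\left(1217613 - 1318868\right) + 1477} = \sqrt{-101255 + 1477} = \sqrt{-99778} = i \sqrt{99778}$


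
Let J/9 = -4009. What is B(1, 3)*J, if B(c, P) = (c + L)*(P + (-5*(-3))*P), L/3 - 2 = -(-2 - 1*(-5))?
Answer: 3463776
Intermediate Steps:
J = -36081 (J = 9*(-4009) = -36081)
L = -3 (L = 6 + 3*(-(-2 - 1*(-5))) = 6 + 3*(-(-2 + 5)) = 6 + 3*(-1*3) = 6 + 3*(-3) = 6 - 9 = -3)
B(c, P) = 16*P*(-3 + c) (B(c, P) = (c - 3)*(P + (-5*(-3))*P) = (-3 + c)*(P + 15*P) = (-3 + c)*(16*P) = 16*P*(-3 + c))
B(1, 3)*J = (16*3*(-3 + 1))*(-36081) = (16*3*(-2))*(-36081) = -96*(-36081) = 3463776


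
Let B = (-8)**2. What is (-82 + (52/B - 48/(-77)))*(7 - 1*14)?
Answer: 99255/176 ≈ 563.95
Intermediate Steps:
B = 64
(-82 + (52/B - 48/(-77)))*(7 - 1*14) = (-82 + (52/64 - 48/(-77)))*(7 - 1*14) = (-82 + (52*(1/64) - 48*(-1/77)))*(7 - 14) = (-82 + (13/16 + 48/77))*(-7) = (-82 + 1769/1232)*(-7) = -99255/1232*(-7) = 99255/176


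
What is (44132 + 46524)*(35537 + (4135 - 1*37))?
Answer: 3593150560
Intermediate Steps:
(44132 + 46524)*(35537 + (4135 - 1*37)) = 90656*(35537 + (4135 - 37)) = 90656*(35537 + 4098) = 90656*39635 = 3593150560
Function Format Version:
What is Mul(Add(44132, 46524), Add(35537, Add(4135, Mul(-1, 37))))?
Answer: 3593150560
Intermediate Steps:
Mul(Add(44132, 46524), Add(35537, Add(4135, Mul(-1, 37)))) = Mul(90656, Add(35537, Add(4135, -37))) = Mul(90656, Add(35537, 4098)) = Mul(90656, 39635) = 3593150560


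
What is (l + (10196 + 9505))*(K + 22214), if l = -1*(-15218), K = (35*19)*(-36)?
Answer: -60270194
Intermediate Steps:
K = -23940 (K = 665*(-36) = -23940)
l = 15218
(l + (10196 + 9505))*(K + 22214) = (15218 + (10196 + 9505))*(-23940 + 22214) = (15218 + 19701)*(-1726) = 34919*(-1726) = -60270194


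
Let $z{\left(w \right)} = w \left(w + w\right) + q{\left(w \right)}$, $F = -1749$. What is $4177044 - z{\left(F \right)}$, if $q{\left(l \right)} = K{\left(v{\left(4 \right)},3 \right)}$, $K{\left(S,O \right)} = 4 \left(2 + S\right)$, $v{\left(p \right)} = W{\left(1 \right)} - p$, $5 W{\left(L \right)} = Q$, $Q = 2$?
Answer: $- \frac{9704758}{5} \approx -1.941 \cdot 10^{6}$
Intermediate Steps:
$W{\left(L \right)} = \frac{2}{5}$ ($W{\left(L \right)} = \frac{1}{5} \cdot 2 = \frac{2}{5}$)
$v{\left(p \right)} = \frac{2}{5} - p$
$K{\left(S,O \right)} = 8 + 4 S$
$q{\left(l \right)} = - \frac{32}{5}$ ($q{\left(l \right)} = 8 + 4 \left(\frac{2}{5} - 4\right) = 8 + 4 \left(- \frac{18}{5}\right) = 8 - \frac{72}{5} = - \frac{32}{5}$)
$z{\left(w \right)} = - \frac{32}{5} + 2 w^{2}$ ($z{\left(w \right)} = w \left(w + w\right) - \frac{32}{5} = w 2 w - \frac{32}{5} = 2 w^{2} - \frac{32}{5} = - \frac{32}{5} + 2 w^{2}$)
$4177044 - z{\left(F \right)} = 4177044 - \left(- \frac{32}{5} + 2 \left(-1749\right)^{2}\right) = 4177044 - \left(- \frac{32}{5} + 2 \cdot 3059001\right) = 4177044 - \left(- \frac{32}{5} + 6118002\right) = 4177044 - \frac{30589978}{5} = - \frac{9704758}{5}$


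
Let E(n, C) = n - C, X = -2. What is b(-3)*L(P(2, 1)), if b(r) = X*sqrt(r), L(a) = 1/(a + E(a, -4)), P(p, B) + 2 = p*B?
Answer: -I*sqrt(3)/2 ≈ -0.86602*I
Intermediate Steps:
P(p, B) = -2 + B*p (P(p, B) = -2 + p*B = -2 + B*p)
L(a) = 1/(4 + 2*a) (L(a) = 1/(a + (a - 1*(-4))) = 1/(a + (a + 4)) = 1/(a + (4 + a)) = 1/(4 + 2*a))
b(r) = -2*sqrt(r)
b(-3)*L(P(2, 1)) = (-2*I*sqrt(3))*(1/(2*(2 + (-2 + 1*2)))) = (-2*I*sqrt(3))*(1/(2*(2 + (-2 + 2)))) = (-2*I*sqrt(3))*(1/(2*(2 + 0))) = (-2*I*sqrt(3))*((1/2)/2) = (-2*I*sqrt(3))*((1/2)*(1/2)) = -2*I*sqrt(3)*(1/4) = -I*sqrt(3)/2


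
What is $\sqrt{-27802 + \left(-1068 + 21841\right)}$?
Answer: $3 i \sqrt{781} \approx 83.839 i$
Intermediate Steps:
$\sqrt{-27802 + \left(-1068 + 21841\right)} = \sqrt{-27802 + 20773} = \sqrt{-7029} = 3 i \sqrt{781}$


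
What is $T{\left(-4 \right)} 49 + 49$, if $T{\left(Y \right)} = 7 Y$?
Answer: $-1323$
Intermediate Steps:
$T{\left(-4 \right)} 49 + 49 = 7 \left(-4\right) 49 + 49 = \left(-28\right) 49 + 49 = -1372 + 49 = -1323$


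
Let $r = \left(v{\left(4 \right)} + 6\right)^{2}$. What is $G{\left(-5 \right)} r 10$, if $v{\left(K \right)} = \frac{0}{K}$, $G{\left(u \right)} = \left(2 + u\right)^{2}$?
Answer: $3240$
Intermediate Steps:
$v{\left(K \right)} = 0$
$r = 36$ ($r = \left(0 + 6\right)^{2} = 6^{2} = 36$)
$G{\left(-5 \right)} r 10 = \left(2 - 5\right)^{2} \cdot 36 \cdot 10 = \left(-3\right)^{2} \cdot 36 \cdot 10 = 9 \cdot 36 \cdot 10 = 324 \cdot 10 = 3240$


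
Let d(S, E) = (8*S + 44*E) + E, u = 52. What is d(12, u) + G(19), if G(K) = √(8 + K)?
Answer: 2436 + 3*√3 ≈ 2441.2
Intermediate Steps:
d(S, E) = 8*S + 45*E
d(12, u) + G(19) = (8*12 + 45*52) + √(8 + 19) = (96 + 2340) + √27 = 2436 + 3*√3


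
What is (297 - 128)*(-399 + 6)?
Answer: -66417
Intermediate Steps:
(297 - 128)*(-399 + 6) = 169*(-393) = -66417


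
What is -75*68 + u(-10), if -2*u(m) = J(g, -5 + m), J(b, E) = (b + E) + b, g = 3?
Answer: -10191/2 ≈ -5095.5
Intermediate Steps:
J(b, E) = E + 2*b (J(b, E) = (E + b) + b = E + 2*b)
u(m) = -½ - m/2 (u(m) = -((-5 + m) + 2*3)/2 = -((-5 + m) + 6)/2 = -(1 + m)/2 = -½ - m/2)
-75*68 + u(-10) = -75*68 + (-½ - ½*(-10)) = -5100 + (-½ + 5) = -5100 + 9/2 = -10191/2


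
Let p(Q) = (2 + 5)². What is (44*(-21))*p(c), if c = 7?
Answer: -45276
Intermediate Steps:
p(Q) = 49 (p(Q) = 7² = 49)
(44*(-21))*p(c) = (44*(-21))*49 = -924*49 = -45276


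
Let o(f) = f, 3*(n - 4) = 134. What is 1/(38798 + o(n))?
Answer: 3/116540 ≈ 2.5742e-5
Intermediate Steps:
n = 146/3 (n = 4 + (⅓)*134 = 4 + 134/3 = 146/3 ≈ 48.667)
1/(38798 + o(n)) = 1/(38798 + 146/3) = 1/(116540/3) = 3/116540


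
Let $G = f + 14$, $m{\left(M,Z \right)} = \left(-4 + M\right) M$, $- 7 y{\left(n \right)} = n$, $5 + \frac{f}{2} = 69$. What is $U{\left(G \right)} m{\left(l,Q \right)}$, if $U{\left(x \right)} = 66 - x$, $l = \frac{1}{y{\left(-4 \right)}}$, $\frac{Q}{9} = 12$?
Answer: $\frac{1197}{4} \approx 299.25$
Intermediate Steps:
$Q = 108$ ($Q = 9 \cdot 12 = 108$)
$f = 128$ ($f = -10 + 2 \cdot 69 = -10 + 138 = 128$)
$y{\left(n \right)} = - \frac{n}{7}$
$l = \frac{7}{4}$ ($l = \frac{1}{\left(- \frac{1}{7}\right) \left(-4\right)} = \frac{1}{\frac{4}{7}} = \frac{7}{4} \approx 1.75$)
$m{\left(M,Z \right)} = M \left(-4 + M\right)$
$G = 142$ ($G = 128 + 14 = 142$)
$U{\left(G \right)} m{\left(l,Q \right)} = \left(66 - 142\right) \frac{7 \left(-4 + \frac{7}{4}\right)}{4} = \left(66 - 142\right) \frac{7}{4} \left(- \frac{9}{4}\right) = \left(-76\right) \left(- \frac{63}{16}\right) = \frac{1197}{4}$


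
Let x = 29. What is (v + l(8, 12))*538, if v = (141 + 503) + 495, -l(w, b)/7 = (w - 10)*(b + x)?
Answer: 921594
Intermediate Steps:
l(w, b) = -7*(-10 + w)*(29 + b) (l(w, b) = -7*(w - 10)*(b + 29) = -7*(-10 + w)*(29 + b))
v = 1139 (v = 644 + 495 = 1139)
(v + l(8, 12))*538 = (1139 + (2030 - 203*8 + 70*12 - 7*12*8))*538 = (1139 + (2030 - 1624 + 840 - 672))*538 = (1139 + 574)*538 = 1713*538 = 921594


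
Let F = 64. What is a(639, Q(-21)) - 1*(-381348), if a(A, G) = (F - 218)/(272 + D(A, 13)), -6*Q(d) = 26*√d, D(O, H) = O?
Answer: 347407874/911 ≈ 3.8135e+5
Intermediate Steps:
Q(d) = -13*√d/3
a(A, G) = -154/(272 + A) (a(A, G) = (64 - 218)/(272 + A) = -154/(272 + A))
a(639, Q(-21)) - 1*(-381348) = -154/(272 + 639) - 1*(-381348) = -154/911 + 381348 = 347407874/911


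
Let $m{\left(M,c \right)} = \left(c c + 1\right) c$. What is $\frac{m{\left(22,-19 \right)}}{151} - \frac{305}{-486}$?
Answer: $- \frac{3296653}{73386} \approx -44.922$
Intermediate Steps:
$m{\left(M,c \right)} = c \left(1 + c^{2}\right)$ ($m{\left(M,c \right)} = \left(c^{2} + 1\right) c = \left(1 + c^{2}\right) c = c \left(1 + c^{2}\right)$)
$\frac{m{\left(22,-19 \right)}}{151} - \frac{305}{-486} = \frac{-19 + \left(-19\right)^{3}}{151} - \frac{305}{-486} = \left(-19 - 6859\right) \frac{1}{151} - - \frac{305}{486} = \left(-6878\right) \frac{1}{151} + \frac{305}{486} = - \frac{6878}{151} + \frac{305}{486} = - \frac{3296653}{73386}$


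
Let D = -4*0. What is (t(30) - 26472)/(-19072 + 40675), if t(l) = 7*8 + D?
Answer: -26416/21603 ≈ -1.2228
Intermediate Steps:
D = 0
t(l) = 56 (t(l) = 7*8 + 0 = 56 + 0 = 56)
(t(30) - 26472)/(-19072 + 40675) = (56 - 26472)/(-19072 + 40675) = -26416/21603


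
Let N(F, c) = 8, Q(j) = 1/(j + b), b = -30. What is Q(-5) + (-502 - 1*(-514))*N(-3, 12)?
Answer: 3359/35 ≈ 95.971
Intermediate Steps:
Q(j) = 1/(-30 + j) (Q(j) = 1/(j - 30) = 1/(-30 + j))
Q(-5) + (-502 - 1*(-514))*N(-3, 12) = 1/(-30 - 5) + (-502 - 1*(-514))*8 = 1/(-35) + (-502 + 514)*8 = -1/35 + 12*8 = -1/35 + 96 = 3359/35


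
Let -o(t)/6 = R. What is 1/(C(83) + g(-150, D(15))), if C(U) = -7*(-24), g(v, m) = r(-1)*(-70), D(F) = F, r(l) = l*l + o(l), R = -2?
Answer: -1/742 ≈ -0.0013477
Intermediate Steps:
o(t) = 12 (o(t) = -6*(-2) = 12)
r(l) = 12 + l² (r(l) = l*l + 12 = l² + 12 = 12 + l²)
g(v, m) = -910 (g(v, m) = (12 + (-1)²)*(-70) = (12 + 1)*(-70) = 13*(-70) = -910)
C(U) = 168
1/(C(83) + g(-150, D(15))) = 1/(168 - 910) = 1/(-742) = -1/742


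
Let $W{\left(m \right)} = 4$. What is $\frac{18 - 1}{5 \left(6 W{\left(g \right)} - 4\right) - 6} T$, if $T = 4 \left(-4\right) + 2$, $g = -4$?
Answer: $- \frac{119}{47} \approx -2.5319$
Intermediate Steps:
$T = -14$ ($T = -16 + 2 = -14$)
$\frac{18 - 1}{5 \left(6 W{\left(g \right)} - 4\right) - 6} T = \frac{18 - 1}{5 \left(6 \cdot 4 - 4\right) - 6} \left(-14\right) = \frac{17}{5 \left(24 - 4\right) - 6} \left(-14\right) = \frac{17}{5 \cdot 20 - 6} \left(-14\right) = \frac{17}{100 - 6} \left(-14\right) = \frac{17}{94} \left(-14\right) = - \frac{119}{47}$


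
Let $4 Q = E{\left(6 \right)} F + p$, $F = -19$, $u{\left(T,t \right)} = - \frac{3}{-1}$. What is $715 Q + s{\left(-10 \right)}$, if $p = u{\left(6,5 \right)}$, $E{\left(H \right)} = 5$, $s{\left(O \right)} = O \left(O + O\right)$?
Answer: $-16245$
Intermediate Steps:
$s{\left(O \right)} = 2 O^{2}$ ($s{\left(O \right)} = O 2 O = 2 O^{2}$)
$u{\left(T,t \right)} = 3$ ($u{\left(T,t \right)} = \left(-3\right) \left(-1\right) = 3$)
$p = 3$
$Q = -23$ ($Q = \frac{5 \left(-19\right) + 3}{4} = \frac{-95 + 3}{4} = \frac{1}{4} \left(-92\right) = -23$)
$715 Q + s{\left(-10 \right)} = 715 \left(-23\right) + 2 \left(-10\right)^{2} = -16445 + 2 \cdot 100 = -16445 + 200 = -16245$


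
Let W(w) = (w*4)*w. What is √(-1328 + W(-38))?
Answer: 4*√278 ≈ 66.693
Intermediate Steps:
W(w) = 4*w² (W(w) = (4*w)*w = 4*w²)
√(-1328 + W(-38)) = √(-1328 + 4*(-38)²) = √(-1328 + 4*1444) = √(-1328 + 5776) = √4448 = 4*√278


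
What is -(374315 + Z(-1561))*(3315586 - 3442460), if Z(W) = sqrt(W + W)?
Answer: 47490841310 + 126874*I*sqrt(3122) ≈ 4.7491e+10 + 7.0891e+6*I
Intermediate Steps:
Z(W) = sqrt(2)*sqrt(W) (Z(W) = sqrt(2*W) = sqrt(2)*sqrt(W))
-(374315 + Z(-1561))*(3315586 - 3442460) = -(374315 + sqrt(2)*sqrt(-1561))*(3315586 - 3442460) = -(374315 + sqrt(2)*(I*sqrt(1561)))*(-126874) = -(374315 + I*sqrt(3122))*(-126874) = -(-47490841310 - 126874*I*sqrt(3122)) = 47490841310 + 126874*I*sqrt(3122)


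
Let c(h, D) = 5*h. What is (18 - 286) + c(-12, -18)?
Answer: -328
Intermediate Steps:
(18 - 286) + c(-12, -18) = (18 - 286) + 5*(-12) = -268 - 60 = -328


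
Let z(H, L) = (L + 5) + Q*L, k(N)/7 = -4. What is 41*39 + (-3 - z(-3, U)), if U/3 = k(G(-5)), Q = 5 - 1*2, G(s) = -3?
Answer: 1927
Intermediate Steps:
Q = 3 (Q = 5 - 2 = 3)
k(N) = -28 (k(N) = 7*(-4) = -28)
U = -84 (U = 3*(-28) = -84)
z(H, L) = 5 + 4*L (z(H, L) = (L + 5) + 3*L = (5 + L) + 3*L = 5 + 4*L)
41*39 + (-3 - z(-3, U)) = 41*39 + (-3 - (5 + 4*(-84))) = 1599 + (-3 - (5 - 336)) = 1599 + (-3 - 1*(-331)) = 1599 + (-3 + 331) = 1599 + 328 = 1927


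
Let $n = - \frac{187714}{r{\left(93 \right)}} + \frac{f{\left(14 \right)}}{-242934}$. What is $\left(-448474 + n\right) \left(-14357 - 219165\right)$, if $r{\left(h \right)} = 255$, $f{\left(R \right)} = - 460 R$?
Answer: $\frac{21236570095227672}{202445} \approx 1.049 \cdot 10^{11}$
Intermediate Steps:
$n = - \frac{149021146}{202445}$ ($n = - \frac{187714}{255} + \frac{\left(-460\right) 14}{-242934} = \left(-187714\right) \frac{1}{255} - - \frac{3220}{121467} = - \frac{11042}{15} + \frac{3220}{121467} = - \frac{149021146}{202445} \approx -736.11$)
$\left(-448474 + n\right) \left(-14357 - 219165\right) = \left(-448474 - \frac{149021146}{202445}\right) \left(-14357 - 219165\right) = \left(- \frac{90940340076}{202445}\right) \left(-233522\right) = \frac{21236570095227672}{202445}$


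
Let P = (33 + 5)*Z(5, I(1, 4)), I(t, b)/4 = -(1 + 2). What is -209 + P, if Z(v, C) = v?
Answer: -19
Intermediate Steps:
I(t, b) = -12 (I(t, b) = 4*(-(1 + 2)) = 4*(-1*3) = 4*(-3) = -12)
P = 190 (P = (33 + 5)*5 = 38*5 = 190)
-209 + P = -209 + 190 = -19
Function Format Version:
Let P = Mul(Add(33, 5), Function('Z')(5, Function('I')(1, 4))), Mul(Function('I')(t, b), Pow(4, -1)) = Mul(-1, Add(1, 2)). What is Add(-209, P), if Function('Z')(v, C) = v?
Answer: -19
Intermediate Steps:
Function('I')(t, b) = -12 (Function('I')(t, b) = Mul(4, Mul(-1, Add(1, 2))) = Mul(4, Mul(-1, 3)) = Mul(4, -3) = -12)
P = 190 (P = Mul(Add(33, 5), 5) = Mul(38, 5) = 190)
Add(-209, P) = Add(-209, 190) = -19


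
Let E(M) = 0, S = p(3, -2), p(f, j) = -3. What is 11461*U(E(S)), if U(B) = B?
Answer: 0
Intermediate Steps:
S = -3
11461*U(E(S)) = 11461*0 = 0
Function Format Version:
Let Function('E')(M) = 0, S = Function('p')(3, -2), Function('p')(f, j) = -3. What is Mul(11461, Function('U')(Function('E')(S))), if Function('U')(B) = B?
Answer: 0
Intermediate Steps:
S = -3
Mul(11461, Function('U')(Function('E')(S))) = Mul(11461, 0) = 0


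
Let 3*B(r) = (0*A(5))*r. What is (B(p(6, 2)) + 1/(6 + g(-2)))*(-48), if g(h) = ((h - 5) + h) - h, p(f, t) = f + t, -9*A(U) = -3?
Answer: 48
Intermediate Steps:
A(U) = ⅓ (A(U) = -⅑*(-3) = ⅓)
g(h) = -5 + h (g(h) = ((-5 + h) + h) - h = (-5 + 2*h) - h = -5 + h)
B(r) = 0 (B(r) = ((0*(⅓))*r)/3 = (0*r)/3 = (⅓)*0 = 0)
(B(p(6, 2)) + 1/(6 + g(-2)))*(-48) = (0 + 1/(6 + (-5 - 2)))*(-48) = (0 + 1/(6 - 7))*(-48) = (0 + 1/(-1))*(-48) = (0 - 1)*(-48) = -1*(-48) = 48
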